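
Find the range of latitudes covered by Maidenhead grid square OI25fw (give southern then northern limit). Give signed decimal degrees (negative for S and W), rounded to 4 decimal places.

Field O=14, I=8: +14·20° lon, +8·10° lat → SW at lon 100°, lat -10°.
Square 2, 5: +2·2° lon, +5·1° lat → SW at lon 104°, lat -5°.
Subsquare f=5, w=22: +5·0.0833333° lon, +22·0.0416667° lat → SW at lon 104.417°, lat -4.08333°.
Cell spans 0.0833333° lon × 0.0416667° lat.
south -4.0833, north -4.0417.

-4.0833, -4.0417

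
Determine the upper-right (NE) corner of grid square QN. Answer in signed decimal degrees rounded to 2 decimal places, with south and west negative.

50.00, 160.00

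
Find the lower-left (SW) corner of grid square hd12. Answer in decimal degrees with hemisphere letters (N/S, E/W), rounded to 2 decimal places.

58.00° S, 38.00° W

Field H=7, D=3: +7·20° lon, +3·10° lat → SW at lon -40°, lat -60°.
Square 1, 2: +1·2° lon, +2·1° lat → SW at lon -38°, lat -58°.
latitude 58.00° S, longitude 38.00° W.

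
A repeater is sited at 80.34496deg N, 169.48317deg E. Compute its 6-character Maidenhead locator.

RR40ri

Shift to the Maidenhead origin (180°W, 90°S): lon 349.4832, lat 170.3450.
Field: lon ⌊349.4832/20⌋ = 17 → R; lat ⌊170.3450/10⌋ = 17 → R.
Square: lon ⌊9.4832/2⌋ = 4; lat ⌊0.3450/1⌋ = 0.
Subsquare: lon ⌊1.4832/0.0833333⌋ = 17 → r; lat ⌊0.3450/0.0416667⌋ = 8 → i.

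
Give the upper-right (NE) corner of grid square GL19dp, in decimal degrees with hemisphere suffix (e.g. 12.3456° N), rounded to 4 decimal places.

29.6667° N, 57.6667° W

Field G=6, L=11: +6·20° lon, +11·10° lat → SW at lon -60°, lat 20°.
Square 1, 9: +1·2° lon, +9·1° lat → SW at lon -58°, lat 29°.
Subsquare d=3, p=15: +3·0.0833333° lon, +15·0.0416667° lat → SW at lon -57.75°, lat 29.625°.
Cell spans 0.0833333° lon × 0.0416667° lat. NE corner is SW corner plus one full cell.
latitude 29.6667° N, longitude 57.6667° W.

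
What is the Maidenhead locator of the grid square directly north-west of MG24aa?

Longitude subsquare a = 0; −1 → -1, wraps to 23 = x, carry into square.
Longitude square 2; −1 → 1.
Latitude subsquare a = 0; +1 → 1 = b.

MG14xb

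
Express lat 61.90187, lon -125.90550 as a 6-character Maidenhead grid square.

Add 180° to longitude and 90° to latitude: 54.0945, 151.9019.
Field: 54.0945/20 → 2 → C, 151.9019/10 → 15 → P; chars CP.
Square: 14.0945/2 → 7, 1.9019/1 → 1; chars 71.
Subsquare: 0.0945/0.0833333 → 1 → b, 0.9019/0.0416667 → 21 → v; chars bv.

CP71bv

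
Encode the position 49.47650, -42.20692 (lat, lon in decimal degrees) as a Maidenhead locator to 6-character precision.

GN89vl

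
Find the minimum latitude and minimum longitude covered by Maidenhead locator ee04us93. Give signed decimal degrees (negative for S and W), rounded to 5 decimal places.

-45.23750, -98.25833

Field E=4, E=4: +4·20° lon, +4·10° lat → SW at lon -100°, lat -50°.
Square 0, 4: +0·2° lon, +4·1° lat → SW at lon -100°, lat -46°.
Subsquare u=20, s=18: +20·0.0833333° lon, +18·0.0416667° lat → SW at lon -98.3333°, lat -45.25°.
Extended square 9, 3: +9·0.00833333° lon, +3·0.00416667° lat → SW at lon -98.2583°, lat -45.2375°.
latitude -45.23750, longitude -98.25833.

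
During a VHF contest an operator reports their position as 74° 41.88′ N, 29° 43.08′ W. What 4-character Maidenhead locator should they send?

HQ54

Offset from 180°W / 90°S: lon 150.28°, lat 164.70°.
Field: lon ⌊150.28/20⌋ = 7 → H; lat ⌊164.70/10⌋ = 16 → Q.
Square: lon ⌊10.28/2⌋ = 5; lat ⌊4.70/1⌋ = 4.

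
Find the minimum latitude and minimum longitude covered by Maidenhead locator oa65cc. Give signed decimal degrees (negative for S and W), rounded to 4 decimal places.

Field O=14, A=0: +14·20° lon, +0·10° lat → SW at lon 100°, lat -90°.
Square 6, 5: +6·2° lon, +5·1° lat → SW at lon 112°, lat -85°.
Subsquare c=2, c=2: +2·0.0833333° lon, +2·0.0416667° lat → SW at lon 112.167°, lat -84.9167°.
latitude -84.9167, longitude 112.1667.

-84.9167, 112.1667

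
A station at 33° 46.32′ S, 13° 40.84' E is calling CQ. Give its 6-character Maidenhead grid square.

JF66uf

Offset from 180°W / 90°S: lon 193.6807°, lat 56.2280°.
Field (20°×10°, letters A–R): 193.6807/20 → 9 → J, 56.2280/10 → 5 → F; chars JF.
Square (2°×1°, digits 0–9): 13.6807/2 → 6, 6.2280/1 → 6; chars 66.
Subsquare (5′×2.5′, letters a–x): 1.6807/0.0833333 → 20 → u, 0.2280/0.0416667 → 5 → f; chars uf.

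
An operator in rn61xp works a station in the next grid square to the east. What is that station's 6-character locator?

RN71ap

Longitude subsquare x = 23; +1 → 24, wraps to 0 = a, carry into square.
Longitude square 6; +1 → 7.
The latitude characters are unchanged.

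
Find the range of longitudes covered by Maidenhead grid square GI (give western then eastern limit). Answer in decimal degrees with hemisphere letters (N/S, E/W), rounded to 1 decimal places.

60.0° W, 40.0° W

Field G=6, I=8: +6·20° lon, +8·10° lat → SW at lon -60°, lat -10°.
Cell spans 20° lon × 10° lat.
west 60.0° W, east 40.0° W.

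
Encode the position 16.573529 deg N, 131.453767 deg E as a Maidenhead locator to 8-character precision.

PK56rn47

Offset from 180°W / 90°S: lon 311.45377°, lat 106.57353°.
Field: lon ⌊311.45377/20⌋ = 15 → P; lat ⌊106.57353/10⌋ = 10 → K.
Square: lon ⌊11.45377/2⌋ = 5; lat ⌊6.57353/1⌋ = 6.
Subsquare: lon ⌊1.45377/0.0833333⌋ = 17 → r; lat ⌊0.57353/0.0416667⌋ = 13 → n.
Extended square: lon ⌊0.03710/0.00833333⌋ = 4; lat ⌊0.03186/0.00416667⌋ = 7.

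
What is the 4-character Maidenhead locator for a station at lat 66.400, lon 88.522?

NP46

Offset from 180°W / 90°S: lon 268.52°, lat 156.40°.
Field (20°×10°, letters A–R): 268.52/20 → 13 → N, 156.40/10 → 15 → P; chars NP.
Square (2°×1°, digits 0–9): 8.52/2 → 4, 6.40/1 → 6; chars 46.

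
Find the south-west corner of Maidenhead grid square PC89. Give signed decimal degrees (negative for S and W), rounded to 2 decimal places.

-61.00, 136.00

Field P=15, C=2: +15·20° lon, +2·10° lat → SW at lon 120°, lat -70°.
Square 8, 9: +8·2° lon, +9·1° lat → SW at lon 136°, lat -61°.
latitude -61.00, longitude 136.00.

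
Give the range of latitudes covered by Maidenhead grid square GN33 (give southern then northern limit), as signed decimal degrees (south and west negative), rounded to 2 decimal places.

Field G=6, N=13: +6·20° lon, +13·10° lat → SW at lon -60°, lat 40°.
Square 3, 3: +3·2° lon, +3·1° lat → SW at lon -54°, lat 43°.
Cell spans 2° lon × 1° lat.
south 43.00, north 44.00.

43.00, 44.00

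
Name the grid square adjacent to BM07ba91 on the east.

Longitude extended square 9; +1 → 10, wraps to 0, carry into subsquare.
Longitude subsquare b = 1; +1 → 2 = c.
The latitude characters are unchanged.

BM07ca01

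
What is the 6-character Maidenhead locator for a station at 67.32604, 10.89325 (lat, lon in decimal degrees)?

Offset from 180°W / 90°S: lon 190.8932°, lat 157.3260°.
Field: 190.8932/20 → 9 → J, 157.3260/10 → 15 → P; chars JP.
Square: 10.8932/2 → 5, 7.3260/1 → 7; chars 57.
Subsquare: 0.8932/0.0833333 → 10 → k, 0.3260/0.0416667 → 7 → h; chars kh.

JP57kh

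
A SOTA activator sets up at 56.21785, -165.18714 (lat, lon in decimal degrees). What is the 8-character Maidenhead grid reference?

AO76jf72

Offset from 180°W / 90°S: lon 14.81286°, lat 146.21785°.
Field: 14.81286/20 → 0 → A, 146.21785/10 → 14 → O; chars AO.
Square: 14.81286/2 → 7, 6.21785/1 → 6; chars 76.
Subsquare: 0.81286/0.0833333 → 9 → j, 0.21785/0.0416667 → 5 → f; chars jf.
Extended square: 0.06286/0.00833333 → 7, 0.00952/0.00416667 → 2; chars 72.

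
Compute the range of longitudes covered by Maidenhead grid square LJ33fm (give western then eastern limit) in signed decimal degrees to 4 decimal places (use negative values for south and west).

Field L=11, J=9: +11·20° lon, +9·10° lat → SW at lon 40°, lat 0°.
Square 3, 3: +3·2° lon, +3·1° lat → SW at lon 46°, lat 3°.
Subsquare f=5, m=12: +5·0.0833333° lon, +12·0.0416667° lat → SW at lon 46.4167°, lat 3.5°.
Cell spans 0.0833333° lon × 0.0416667° lat.
west 46.4167, east 46.5000.

46.4167, 46.5000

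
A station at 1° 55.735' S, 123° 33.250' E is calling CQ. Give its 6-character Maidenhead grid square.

PI18sb

Shift to the Maidenhead origin (180°W, 90°S): lon 303.5542, lat 88.0711.
Field: 303.5542/20 → 15 → P, 88.0711/10 → 8 → I; chars PI.
Square: 3.5542/2 → 1, 8.0711/1 → 8; chars 18.
Subsquare: 1.5542/0.0833333 → 18 → s, 0.0711/0.0416667 → 1 → b; chars sb.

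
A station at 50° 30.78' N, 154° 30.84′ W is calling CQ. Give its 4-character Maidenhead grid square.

Shift to the Maidenhead origin (180°W, 90°S): lon 25.49, lat 140.51.
Field: lon ⌊25.49/20⌋ = 1 → B; lat ⌊140.51/10⌋ = 14 → O.
Square: lon ⌊5.49/2⌋ = 2; lat ⌊0.51/1⌋ = 0.

BO20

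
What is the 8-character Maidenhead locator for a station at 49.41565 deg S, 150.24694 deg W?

Offset from 180°W / 90°S: lon 29.75306°, lat 40.58435°.
Field: 29.75306/20 → 1 → B, 40.58435/10 → 4 → E; chars BE.
Square: 9.75306/2 → 4, 0.58435/1 → 0; chars 40.
Subsquare: 1.75306/0.0833333 → 21 → v, 0.58435/0.0416667 → 14 → o; chars vo.
Extended square: 0.00306/0.00833333 → 0, 0.00102/0.00416667 → 0; chars 00.

BE40vo00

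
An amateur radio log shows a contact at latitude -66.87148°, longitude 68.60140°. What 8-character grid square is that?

MC43hd20

Offset from 180°W / 90°S: lon 248.60140°, lat 23.12852°.
Field (20°×10°, letters A–R): lon ⌊248.60140/20⌋ = 12 → M; lat ⌊23.12852/10⌋ = 2 → C.
Square (2°×1°, digits 0–9): lon ⌊8.60140/2⌋ = 4; lat ⌊3.12852/1⌋ = 3.
Subsquare (5′×2.5′, letters a–x): lon ⌊0.60140/0.0833333⌋ = 7 → h; lat ⌊0.12852/0.0416667⌋ = 3 → d.
Extended square (30″×15″, digits 0–9): lon ⌊0.01807/0.00833333⌋ = 2; lat ⌊0.00352/0.00416667⌋ = 0.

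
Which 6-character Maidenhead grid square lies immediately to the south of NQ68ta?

Latitude subsquare a = 0; −1 → -1, wraps to 23 = x, carry into square.
Latitude square 8; −1 → 7.
The longitude characters are unchanged.

NQ67tx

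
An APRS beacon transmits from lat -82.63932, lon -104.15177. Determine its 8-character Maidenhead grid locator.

DA77wi16

Offset from 180°W / 90°S: lon 75.84823°, lat 7.36068°.
Field: lon ⌊75.84823/20⌋ = 3 → D; lat ⌊7.36068/10⌋ = 0 → A.
Square: lon ⌊15.84823/2⌋ = 7; lat ⌊7.36068/1⌋ = 7.
Subsquare: lon ⌊1.84823/0.0833333⌋ = 22 → w; lat ⌊0.36068/0.0416667⌋ = 8 → i.
Extended square: lon ⌊0.01490/0.00833333⌋ = 1; lat ⌊0.02735/0.00416667⌋ = 6.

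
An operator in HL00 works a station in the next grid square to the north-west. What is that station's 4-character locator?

GL91

Longitude square 0; −1 → -1, wraps to 9, carry into field.
Longitude field H = 7; −1 → 6 = G.
Latitude square 0; +1 → 1.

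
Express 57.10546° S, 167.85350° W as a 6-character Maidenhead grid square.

AD62bv

Shift to the Maidenhead origin (180°W, 90°S): lon 12.1465, lat 32.8945.
Field (20°×10°, letters A–R): 12.1465/20 → 0 → A, 32.8945/10 → 3 → D; chars AD.
Square (2°×1°, digits 0–9): 12.1465/2 → 6, 2.8945/1 → 2; chars 62.
Subsquare (5′×2.5′, letters a–x): 0.1465/0.0833333 → 1 → b, 0.8945/0.0416667 → 21 → v; chars bv.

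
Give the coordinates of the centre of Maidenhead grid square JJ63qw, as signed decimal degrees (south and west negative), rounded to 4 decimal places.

3.9375, 13.3750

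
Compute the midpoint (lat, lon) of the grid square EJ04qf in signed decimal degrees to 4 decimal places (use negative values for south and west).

Field E=4, J=9: +4·20° lon, +9·10° lat → SW at lon -100°, lat 0°.
Square 0, 4: +0·2° lon, +4·1° lat → SW at lon -100°, lat 4°.
Subsquare q=16, f=5: +16·0.0833333° lon, +5·0.0416667° lat → SW at lon -98.6667°, lat 4.20833°.
Cell spans 0.0833333° lon × 0.0416667° lat. Centre is SW corner plus half of each.
latitude 4.2292, longitude -98.6250.

4.2292, -98.6250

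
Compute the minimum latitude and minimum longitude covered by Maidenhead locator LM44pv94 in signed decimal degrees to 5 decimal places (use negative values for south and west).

Field L=11, M=12: +11·20° lon, +12·10° lat → SW at lon 40°, lat 30°.
Square 4, 4: +4·2° lon, +4·1° lat → SW at lon 48°, lat 34°.
Subsquare p=15, v=21: +15·0.0833333° lon, +21·0.0416667° lat → SW at lon 49.25°, lat 34.875°.
Extended square 9, 4: +9·0.00833333° lon, +4·0.00416667° lat → SW at lon 49.325°, lat 34.8917°.
latitude 34.89167, longitude 49.32500.

34.89167, 49.32500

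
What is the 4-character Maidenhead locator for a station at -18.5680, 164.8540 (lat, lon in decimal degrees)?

RH21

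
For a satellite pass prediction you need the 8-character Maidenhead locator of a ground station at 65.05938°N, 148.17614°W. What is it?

Add 180° to longitude and 90° to latitude: 31.82386, 155.05938.
Field: 31.82386/20 → 1 → B, 155.05938/10 → 15 → P; chars BP.
Square: 11.82386/2 → 5, 5.05938/1 → 5; chars 55.
Subsquare: 1.82386/0.0833333 → 21 → v, 0.05938/0.0416667 → 1 → b; chars vb.
Extended square: 0.07386/0.00833333 → 8, 0.01771/0.00416667 → 4; chars 84.

BP55vb84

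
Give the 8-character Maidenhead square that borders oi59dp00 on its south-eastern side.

OI59do19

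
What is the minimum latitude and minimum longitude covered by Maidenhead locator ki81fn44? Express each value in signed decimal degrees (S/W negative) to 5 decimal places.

Field K=10, I=8: +10·20° lon, +8·10° lat → SW at lon 20°, lat -10°.
Square 8, 1: +8·2° lon, +1·1° lat → SW at lon 36°, lat -9°.
Subsquare f=5, n=13: +5·0.0833333° lon, +13·0.0416667° lat → SW at lon 36.4167°, lat -8.45833°.
Extended square 4, 4: +4·0.00833333° lon, +4·0.00416667° lat → SW at lon 36.45°, lat -8.44167°.
latitude -8.44167, longitude 36.45000.

-8.44167, 36.45000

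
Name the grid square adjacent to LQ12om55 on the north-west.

LQ12om46

Longitude extended square 5; −1 → 4.
Latitude extended square 5; +1 → 6.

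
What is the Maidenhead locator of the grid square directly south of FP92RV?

FP92ru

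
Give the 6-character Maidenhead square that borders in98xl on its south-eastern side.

Longitude subsquare x = 23; +1 → 24, wraps to 0 = a, carry into square.
Longitude square 9; +1 → 10, wraps to 0, carry into field.
Longitude field I = 8; +1 → 9 = J.
Latitude subsquare l = 11; −1 → 10 = k.

JN08ak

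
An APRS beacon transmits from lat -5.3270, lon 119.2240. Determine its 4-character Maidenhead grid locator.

OI94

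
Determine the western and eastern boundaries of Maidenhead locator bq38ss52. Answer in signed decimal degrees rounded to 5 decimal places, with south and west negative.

-152.45833, -152.45000

Field B=1, Q=16: +1·20° lon, +16·10° lat → SW at lon -160°, lat 70°.
Square 3, 8: +3·2° lon, +8·1° lat → SW at lon -154°, lat 78°.
Subsquare s=18, s=18: +18·0.0833333° lon, +18·0.0416667° lat → SW at lon -152.5°, lat 78.75°.
Extended square 5, 2: +5·0.00833333° lon, +2·0.00416667° lat → SW at lon -152.458°, lat 78.7583°.
Cell spans 0.00833333° lon × 0.00416667° lat.
west -152.45833, east -152.45000.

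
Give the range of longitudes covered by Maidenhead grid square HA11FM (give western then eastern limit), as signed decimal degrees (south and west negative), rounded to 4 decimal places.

Field H=7, A=0: +7·20° lon, +0·10° lat → SW at lon -40°, lat -90°.
Square 1, 1: +1·2° lon, +1·1° lat → SW at lon -38°, lat -89°.
Subsquare f=5, m=12: +5·0.0833333° lon, +12·0.0416667° lat → SW at lon -37.5833°, lat -88.5°.
Cell spans 0.0833333° lon × 0.0416667° lat.
west -37.5833, east -37.5000.

-37.5833, -37.5000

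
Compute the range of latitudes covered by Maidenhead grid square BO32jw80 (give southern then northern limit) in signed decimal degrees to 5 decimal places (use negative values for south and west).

Field B=1, O=14: +1·20° lon, +14·10° lat → SW at lon -160°, lat 50°.
Square 3, 2: +3·2° lon, +2·1° lat → SW at lon -154°, lat 52°.
Subsquare j=9, w=22: +9·0.0833333° lon, +22·0.0416667° lat → SW at lon -153.25°, lat 52.9167°.
Extended square 8, 0: +8·0.00833333° lon, +0·0.00416667° lat → SW at lon -153.183°, lat 52.9167°.
Cell spans 0.00833333° lon × 0.00416667° lat.
south 52.91667, north 52.92083.

52.91667, 52.92083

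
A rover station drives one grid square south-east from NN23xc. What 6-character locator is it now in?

NN33ab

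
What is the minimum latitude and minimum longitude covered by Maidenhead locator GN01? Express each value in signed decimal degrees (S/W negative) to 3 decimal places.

41.000, -60.000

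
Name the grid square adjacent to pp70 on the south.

PO79

Latitude square 0; −1 → -1, wraps to 9, carry into field.
Latitude field P = 15; −1 → 14 = O.
The longitude characters are unchanged.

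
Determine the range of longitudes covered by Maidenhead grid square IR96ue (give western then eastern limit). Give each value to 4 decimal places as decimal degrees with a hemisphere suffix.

Field I=8, R=17: +8·20° lon, +17·10° lat → SW at lon -20°, lat 80°.
Square 9, 6: +9·2° lon, +6·1° lat → SW at lon -2°, lat 86°.
Subsquare u=20, e=4: +20·0.0833333° lon, +4·0.0416667° lat → SW at lon -0.333333°, lat 86.1667°.
Cell spans 0.0833333° lon × 0.0416667° lat.
west 0.3333° W, east 0.2500° W.

0.3333° W, 0.2500° W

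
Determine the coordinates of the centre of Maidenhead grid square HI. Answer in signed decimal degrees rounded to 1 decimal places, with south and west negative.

-5.0, -30.0

Field H=7, I=8: +7·20° lon, +8·10° lat → SW at lon -40°, lat -10°.
Cell spans 20° lon × 10° lat. Centre is SW corner plus half of each.
latitude -5.0, longitude -30.0.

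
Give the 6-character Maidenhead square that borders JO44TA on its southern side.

Latitude subsquare a = 0; −1 → -1, wraps to 23 = x, carry into square.
Latitude square 4; −1 → 3.
The longitude characters are unchanged.

JO43tx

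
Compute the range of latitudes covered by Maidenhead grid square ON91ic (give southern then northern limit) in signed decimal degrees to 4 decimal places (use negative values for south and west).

41.0833, 41.1250

Field O=14, N=13: +14·20° lon, +13·10° lat → SW at lon 100°, lat 40°.
Square 9, 1: +9·2° lon, +1·1° lat → SW at lon 118°, lat 41°.
Subsquare i=8, c=2: +8·0.0833333° lon, +2·0.0416667° lat → SW at lon 118.667°, lat 41.0833°.
Cell spans 0.0833333° lon × 0.0416667° lat.
south 41.0833, north 41.1250.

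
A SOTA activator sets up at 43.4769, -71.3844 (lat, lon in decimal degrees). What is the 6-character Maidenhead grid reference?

FN43hl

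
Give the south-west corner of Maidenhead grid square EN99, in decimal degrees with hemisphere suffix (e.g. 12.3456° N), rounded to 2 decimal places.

Field E=4, N=13: +4·20° lon, +13·10° lat → SW at lon -100°, lat 40°.
Square 9, 9: +9·2° lon, +9·1° lat → SW at lon -82°, lat 49°.
latitude 49.00° N, longitude 82.00° W.

49.00° N, 82.00° W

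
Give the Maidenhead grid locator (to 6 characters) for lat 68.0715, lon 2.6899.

JP18ib

Add 180° to longitude and 90° to latitude: 182.6899, 158.0715.
Field: 182.6899/20 → 9 → J, 158.0715/10 → 15 → P; chars JP.
Square: 2.6899/2 → 1, 8.0715/1 → 8; chars 18.
Subsquare: 0.6899/0.0833333 → 8 → i, 0.0715/0.0416667 → 1 → b; chars ib.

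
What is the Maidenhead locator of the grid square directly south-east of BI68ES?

Longitude subsquare e = 4; +1 → 5 = f.
Latitude subsquare s = 18; −1 → 17 = r.

BI68fr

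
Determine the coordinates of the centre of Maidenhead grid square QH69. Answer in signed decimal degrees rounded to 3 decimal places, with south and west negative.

-10.500, 153.000

Field Q=16, H=7: +16·20° lon, +7·10° lat → SW at lon 140°, lat -20°.
Square 6, 9: +6·2° lon, +9·1° lat → SW at lon 152°, lat -11°.
Cell spans 2° lon × 1° lat. Centre is SW corner plus half of each.
latitude -10.500, longitude 153.000.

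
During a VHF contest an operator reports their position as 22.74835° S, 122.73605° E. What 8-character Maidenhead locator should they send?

Offset from 180°W / 90°S: lon 302.73605°, lat 67.25165°.
Field: 302.73605/20 → 15 → P, 67.25165/10 → 6 → G; chars PG.
Square: 2.73605/2 → 1, 7.25165/1 → 7; chars 17.
Subsquare: 0.73605/0.0833333 → 8 → i, 0.25165/0.0416667 → 6 → g; chars ig.
Extended square: 0.06938/0.00833333 → 8, 0.00165/0.00416667 → 0; chars 80.

PG17ig80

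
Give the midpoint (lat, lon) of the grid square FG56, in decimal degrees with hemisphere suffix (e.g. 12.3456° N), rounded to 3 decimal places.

Field F=5, G=6: +5·20° lon, +6·10° lat → SW at lon -80°, lat -30°.
Square 5, 6: +5·2° lon, +6·1° lat → SW at lon -70°, lat -24°.
Cell spans 2° lon × 1° lat. Centre is SW corner plus half of each.
latitude 23.500° S, longitude 69.000° W.

23.500° S, 69.000° W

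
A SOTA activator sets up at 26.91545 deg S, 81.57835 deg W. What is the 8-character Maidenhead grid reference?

EG93fc00

Add 180° to longitude and 90° to latitude: 98.42165, 63.08455.
Field: 98.42165/20 → 4 → E, 63.08455/10 → 6 → G; chars EG.
Square: 18.42165/2 → 9, 3.08455/1 → 3; chars 93.
Subsquare: 0.42165/0.0833333 → 5 → f, 0.08455/0.0416667 → 2 → c; chars fc.
Extended square: 0.00498/0.00833333 → 0, 0.00122/0.00416667 → 0; chars 00.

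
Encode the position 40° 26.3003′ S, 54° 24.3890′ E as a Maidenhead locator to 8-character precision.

LE79en84

Shift to the Maidenhead origin (180°W, 90°S): lon 234.40648, lat 49.56166.
Field (20°×10°, letters A–R): 234.40648/20 → 11 → L, 49.56166/10 → 4 → E; chars LE.
Square (2°×1°, digits 0–9): 14.40648/2 → 7, 9.56166/1 → 9; chars 79.
Subsquare (5′×2.5′, letters a–x): 0.40648/0.0833333 → 4 → e, 0.56166/0.0416667 → 13 → n; chars en.
Extended square (30″×15″, digits 0–9): 0.07315/0.00833333 → 8, 0.01999/0.00416667 → 4; chars 84.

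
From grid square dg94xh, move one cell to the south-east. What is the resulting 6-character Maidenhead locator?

EG04ag

Longitude subsquare x = 23; +1 → 24, wraps to 0 = a, carry into square.
Longitude square 9; +1 → 10, wraps to 0, carry into field.
Longitude field D = 3; +1 → 4 = E.
Latitude subsquare h = 7; −1 → 6 = g.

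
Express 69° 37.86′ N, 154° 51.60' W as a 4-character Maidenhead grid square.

Add 180° to longitude and 90° to latitude: 25.14, 159.63.
Field: lon ⌊25.14/20⌋ = 1 → B; lat ⌊159.63/10⌋ = 15 → P.
Square: lon ⌊5.14/2⌋ = 2; lat ⌊9.63/1⌋ = 9.

BP29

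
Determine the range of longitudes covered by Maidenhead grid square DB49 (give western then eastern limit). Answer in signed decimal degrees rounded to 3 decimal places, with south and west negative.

Field D=3, B=1: +3·20° lon, +1·10° lat → SW at lon -120°, lat -80°.
Square 4, 9: +4·2° lon, +9·1° lat → SW at lon -112°, lat -71°.
Cell spans 2° lon × 1° lat.
west -112.000, east -110.000.

-112.000, -110.000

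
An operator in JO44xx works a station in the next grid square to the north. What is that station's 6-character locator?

JO45xa

Latitude subsquare x = 23; +1 → 24, wraps to 0 = a, carry into square.
Latitude square 4; +1 → 5.
The longitude characters are unchanged.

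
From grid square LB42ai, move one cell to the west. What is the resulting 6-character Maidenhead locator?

Longitude subsquare a = 0; −1 → -1, wraps to 23 = x, carry into square.
Longitude square 4; −1 → 3.
The latitude characters are unchanged.

LB32xi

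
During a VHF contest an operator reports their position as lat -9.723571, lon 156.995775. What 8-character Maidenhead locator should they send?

QI80lg96

Offset from 180°W / 90°S: lon 336.99577°, lat 80.27643°.
Field (20°×10°, letters A–R): 336.99577/20 → 16 → Q, 80.27643/10 → 8 → I; chars QI.
Square (2°×1°, digits 0–9): 16.99577/2 → 8, 0.27643/1 → 0; chars 80.
Subsquare (5′×2.5′, letters a–x): 0.99577/0.0833333 → 11 → l, 0.27643/0.0416667 → 6 → g; chars lg.
Extended square (30″×15″, digits 0–9): 0.07911/0.00833333 → 9, 0.02643/0.00416667 → 6; chars 96.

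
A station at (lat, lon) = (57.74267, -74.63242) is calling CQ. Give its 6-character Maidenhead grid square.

Add 180° to longitude and 90° to latitude: 105.3676, 147.7427.
Field (20°×10°, letters A–R): lon ⌊105.3676/20⌋ = 5 → F; lat ⌊147.7427/10⌋ = 14 → O.
Square (2°×1°, digits 0–9): lon ⌊5.3676/2⌋ = 2; lat ⌊7.7427/1⌋ = 7.
Subsquare (5′×2.5′, letters a–x): lon ⌊1.3676/0.0833333⌋ = 16 → q; lat ⌊0.7427/0.0416667⌋ = 17 → r.

FO27qr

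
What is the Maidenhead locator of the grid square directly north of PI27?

PI28

Latitude square 7; +1 → 8.
The longitude characters are unchanged.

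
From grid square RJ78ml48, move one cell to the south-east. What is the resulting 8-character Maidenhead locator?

Longitude extended square 4; +1 → 5.
Latitude extended square 8; −1 → 7.

RJ78ml57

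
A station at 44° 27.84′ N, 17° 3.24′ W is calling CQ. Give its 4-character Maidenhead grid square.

Add 180° to longitude and 90° to latitude: 162.95, 134.46.
Field (20°×10°, letters A–R): lon ⌊162.95/20⌋ = 8 → I; lat ⌊134.46/10⌋ = 13 → N.
Square (2°×1°, digits 0–9): lon ⌊2.95/2⌋ = 1; lat ⌊4.46/1⌋ = 4.

IN14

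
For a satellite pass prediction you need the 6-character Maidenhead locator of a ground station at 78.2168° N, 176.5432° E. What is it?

RQ88gf

Offset from 180°W / 90°S: lon 356.5432°, lat 168.2168°.
Field: 356.5432/20 → 17 → R, 168.2168/10 → 16 → Q; chars RQ.
Square: 16.5432/2 → 8, 8.2168/1 → 8; chars 88.
Subsquare: 0.5432/0.0833333 → 6 → g, 0.2168/0.0416667 → 5 → f; chars gf.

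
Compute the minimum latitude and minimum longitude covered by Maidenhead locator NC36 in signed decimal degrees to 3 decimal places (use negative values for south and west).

-64.000, 86.000

Field N=13, C=2: +13·20° lon, +2·10° lat → SW at lon 80°, lat -70°.
Square 3, 6: +3·2° lon, +6·1° lat → SW at lon 86°, lat -64°.
latitude -64.000, longitude 86.000.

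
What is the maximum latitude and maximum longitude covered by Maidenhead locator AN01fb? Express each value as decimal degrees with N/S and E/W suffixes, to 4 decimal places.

41.0833° N, 179.5000° W

Field A=0, N=13: +0·20° lon, +13·10° lat → SW at lon -180°, lat 40°.
Square 0, 1: +0·2° lon, +1·1° lat → SW at lon -180°, lat 41°.
Subsquare f=5, b=1: +5·0.0833333° lon, +1·0.0416667° lat → SW at lon -179.583°, lat 41.0417°.
Cell spans 0.0833333° lon × 0.0416667° lat. NE corner is SW corner plus one full cell.
latitude 41.0833° N, longitude 179.5000° W.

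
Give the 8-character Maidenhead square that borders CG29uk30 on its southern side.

Latitude extended square 0; −1 → -1, wraps to 9, carry into subsquare.
Latitude subsquare k = 10; −1 → 9 = j.
The longitude characters are unchanged.

CG29uj39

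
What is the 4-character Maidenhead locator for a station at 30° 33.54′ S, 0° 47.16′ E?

JF09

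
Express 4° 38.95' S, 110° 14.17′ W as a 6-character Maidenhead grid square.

Shift to the Maidenhead origin (180°W, 90°S): lon 69.7638, lat 85.3508.
Field (20°×10°, letters A–R): 69.7638/20 → 3 → D, 85.3508/10 → 8 → I; chars DI.
Square (2°×1°, digits 0–9): 9.7638/2 → 4, 5.3508/1 → 5; chars 45.
Subsquare (5′×2.5′, letters a–x): 1.7638/0.0833333 → 21 → v, 0.3508/0.0416667 → 8 → i; chars vi.

DI45vi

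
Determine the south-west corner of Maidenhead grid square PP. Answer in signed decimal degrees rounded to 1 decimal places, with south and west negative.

Field P=15, P=15: +15·20° lon, +15·10° lat → SW at lon 120°, lat 60°.
latitude 60.0, longitude 120.0.

60.0, 120.0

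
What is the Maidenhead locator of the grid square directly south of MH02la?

MH01lx

Latitude subsquare a = 0; −1 → -1, wraps to 23 = x, carry into square.
Latitude square 2; −1 → 1.
The longitude characters are unchanged.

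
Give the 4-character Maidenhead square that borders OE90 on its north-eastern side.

PE01

Longitude square 9; +1 → 10, wraps to 0, carry into field.
Longitude field O = 14; +1 → 15 = P.
Latitude square 0; +1 → 1.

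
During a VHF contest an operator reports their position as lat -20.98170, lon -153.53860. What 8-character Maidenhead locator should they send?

Shift to the Maidenhead origin (180°W, 90°S): lon 26.46140, lat 69.01830.
Field: 26.46140/20 → 1 → B, 69.01830/10 → 6 → G; chars BG.
Square: 6.46140/2 → 3, 9.01830/1 → 9; chars 39.
Subsquare: 0.46140/0.0833333 → 5 → f, 0.01830/0.0416667 → 0 → a; chars fa.
Extended square: 0.04473/0.00833333 → 5, 0.01830/0.00416667 → 4; chars 54.

BG39fa54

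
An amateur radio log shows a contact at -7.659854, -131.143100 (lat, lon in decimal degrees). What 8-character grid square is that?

CI42ki21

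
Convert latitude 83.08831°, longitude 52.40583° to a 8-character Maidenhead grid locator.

LR63ec81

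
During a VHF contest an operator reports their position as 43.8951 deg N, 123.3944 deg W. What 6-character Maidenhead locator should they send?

Offset from 180°W / 90°S: lon 56.6056°, lat 133.8951°.
Field: 56.6056/20 → 2 → C, 133.8951/10 → 13 → N; chars CN.
Square: 16.6056/2 → 8, 3.8951/1 → 3; chars 83.
Subsquare: 0.6056/0.0833333 → 7 → h, 0.8951/0.0416667 → 21 → v; chars hv.

CN83hv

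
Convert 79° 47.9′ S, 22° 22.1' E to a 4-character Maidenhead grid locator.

Shift to the Maidenhead origin (180°W, 90°S): lon 202.37, lat 10.20.
Field (20°×10°, letters A–R): lon ⌊202.37/20⌋ = 10 → K; lat ⌊10.20/10⌋ = 1 → B.
Square (2°×1°, digits 0–9): lon ⌊2.37/2⌋ = 1; lat ⌊0.20/1⌋ = 0.

KB10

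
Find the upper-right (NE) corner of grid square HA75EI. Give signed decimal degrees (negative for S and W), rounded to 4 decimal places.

-84.6250, -25.5833

Field H=7, A=0: +7·20° lon, +0·10° lat → SW at lon -40°, lat -90°.
Square 7, 5: +7·2° lon, +5·1° lat → SW at lon -26°, lat -85°.
Subsquare e=4, i=8: +4·0.0833333° lon, +8·0.0416667° lat → SW at lon -25.6667°, lat -84.6667°.
Cell spans 0.0833333° lon × 0.0416667° lat. NE corner is SW corner plus one full cell.
latitude -84.6250, longitude -25.5833.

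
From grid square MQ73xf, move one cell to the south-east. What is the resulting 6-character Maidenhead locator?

MQ83ae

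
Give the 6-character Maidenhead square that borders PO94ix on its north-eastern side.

Longitude subsquare i = 8; +1 → 9 = j.
Latitude subsquare x = 23; +1 → 24, wraps to 0 = a, carry into square.
Latitude square 4; +1 → 5.

PO95ja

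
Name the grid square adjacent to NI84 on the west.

NI74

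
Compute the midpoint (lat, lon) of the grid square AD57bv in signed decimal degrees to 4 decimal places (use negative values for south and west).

-52.1042, -169.8750

Field A=0, D=3: +0·20° lon, +3·10° lat → SW at lon -180°, lat -60°.
Square 5, 7: +5·2° lon, +7·1° lat → SW at lon -170°, lat -53°.
Subsquare b=1, v=21: +1·0.0833333° lon, +21·0.0416667° lat → SW at lon -169.917°, lat -52.125°.
Cell spans 0.0833333° lon × 0.0416667° lat. Centre is SW corner plus half of each.
latitude -52.1042, longitude -169.8750.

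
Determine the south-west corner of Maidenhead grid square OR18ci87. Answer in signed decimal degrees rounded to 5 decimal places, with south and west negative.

88.36250, 102.23333

Field O=14, R=17: +14·20° lon, +17·10° lat → SW at lon 100°, lat 80°.
Square 1, 8: +1·2° lon, +8·1° lat → SW at lon 102°, lat 88°.
Subsquare c=2, i=8: +2·0.0833333° lon, +8·0.0416667° lat → SW at lon 102.167°, lat 88.3333°.
Extended square 8, 7: +8·0.00833333° lon, +7·0.00416667° lat → SW at lon 102.233°, lat 88.3625°.
latitude 88.36250, longitude 102.23333.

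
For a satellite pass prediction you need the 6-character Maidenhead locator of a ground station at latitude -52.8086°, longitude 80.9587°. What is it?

ND07le

Add 180° to longitude and 90° to latitude: 260.9587, 37.1914.
Field: lon ⌊260.9587/20⌋ = 13 → N; lat ⌊37.1914/10⌋ = 3 → D.
Square: lon ⌊0.9587/2⌋ = 0; lat ⌊7.1914/1⌋ = 7.
Subsquare: lon ⌊0.9587/0.0833333⌋ = 11 → l; lat ⌊0.1914/0.0416667⌋ = 4 → e.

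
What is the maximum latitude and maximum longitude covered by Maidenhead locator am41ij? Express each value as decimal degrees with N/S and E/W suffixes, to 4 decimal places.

Field A=0, M=12: +0·20° lon, +12·10° lat → SW at lon -180°, lat 30°.
Square 4, 1: +4·2° lon, +1·1° lat → SW at lon -172°, lat 31°.
Subsquare i=8, j=9: +8·0.0833333° lon, +9·0.0416667° lat → SW at lon -171.333°, lat 31.375°.
Cell spans 0.0833333° lon × 0.0416667° lat. NE corner is SW corner plus one full cell.
latitude 31.4167° N, longitude 171.2500° W.

31.4167° N, 171.2500° W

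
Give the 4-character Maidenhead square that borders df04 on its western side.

CF94

Longitude square 0; −1 → -1, wraps to 9, carry into field.
Longitude field D = 3; −1 → 2 = C.
The latitude characters are unchanged.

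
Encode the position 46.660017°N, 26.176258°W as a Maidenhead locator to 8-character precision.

HN66vp88

Add 180° to longitude and 90° to latitude: 153.82374, 136.66002.
Field: lon ⌊153.82374/20⌋ = 7 → H; lat ⌊136.66002/10⌋ = 13 → N.
Square: lon ⌊13.82374/2⌋ = 6; lat ⌊6.66002/1⌋ = 6.
Subsquare: lon ⌊1.82374/0.0833333⌋ = 21 → v; lat ⌊0.66002/0.0416667⌋ = 15 → p.
Extended square: lon ⌊0.07374/0.00833333⌋ = 8; lat ⌊0.03502/0.00416667⌋ = 8.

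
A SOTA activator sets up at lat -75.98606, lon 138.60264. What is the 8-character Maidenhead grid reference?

PB94ha23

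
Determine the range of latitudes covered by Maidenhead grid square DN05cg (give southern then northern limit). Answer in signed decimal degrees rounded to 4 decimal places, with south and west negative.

Field D=3, N=13: +3·20° lon, +13·10° lat → SW at lon -120°, lat 40°.
Square 0, 5: +0·2° lon, +5·1° lat → SW at lon -120°, lat 45°.
Subsquare c=2, g=6: +2·0.0833333° lon, +6·0.0416667° lat → SW at lon -119.833°, lat 45.25°.
Cell spans 0.0833333° lon × 0.0416667° lat.
south 45.2500, north 45.2917.

45.2500, 45.2917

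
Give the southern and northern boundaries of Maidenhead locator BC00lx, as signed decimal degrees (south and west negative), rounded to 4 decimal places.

Field B=1, C=2: +1·20° lon, +2·10° lat → SW at lon -160°, lat -70°.
Square 0, 0: +0·2° lon, +0·1° lat → SW at lon -160°, lat -70°.
Subsquare l=11, x=23: +11·0.0833333° lon, +23·0.0416667° lat → SW at lon -159.083°, lat -69.0417°.
Cell spans 0.0833333° lon × 0.0416667° lat.
south -69.0417, north -69.0000.

-69.0417, -69.0000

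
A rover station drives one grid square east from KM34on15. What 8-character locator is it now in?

KM34on25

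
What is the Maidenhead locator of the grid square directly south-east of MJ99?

NJ08

Longitude square 9; +1 → 10, wraps to 0, carry into field.
Longitude field M = 12; +1 → 13 = N.
Latitude square 9; −1 → 8.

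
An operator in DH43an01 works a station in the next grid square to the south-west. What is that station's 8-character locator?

DH33xn90

Longitude extended square 0; −1 → -1, wraps to 9, carry into subsquare.
Longitude subsquare a = 0; −1 → -1, wraps to 23 = x, carry into square.
Longitude square 4; −1 → 3.
Latitude extended square 1; −1 → 0.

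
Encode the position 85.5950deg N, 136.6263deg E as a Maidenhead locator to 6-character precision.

Shift to the Maidenhead origin (180°W, 90°S): lon 316.6263, lat 175.5950.
Field: 316.6263/20 → 15 → P, 175.5950/10 → 17 → R; chars PR.
Square: 16.6263/2 → 8, 5.5950/1 → 5; chars 85.
Subsquare: 0.6263/0.0833333 → 7 → h, 0.5950/0.0416667 → 14 → o; chars ho.

PR85ho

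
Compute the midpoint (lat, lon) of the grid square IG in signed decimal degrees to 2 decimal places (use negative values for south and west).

-25.00, -10.00

Field I=8, G=6: +8·20° lon, +6·10° lat → SW at lon -20°, lat -30°.
Cell spans 20° lon × 10° lat. Centre is SW corner plus half of each.
latitude -25.00, longitude -10.00.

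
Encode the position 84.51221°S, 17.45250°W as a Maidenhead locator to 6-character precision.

IA15gl

Shift to the Maidenhead origin (180°W, 90°S): lon 162.5475, lat 5.4878.
Field: lon ⌊162.5475/20⌋ = 8 → I; lat ⌊5.4878/10⌋ = 0 → A.
Square: lon ⌊2.5475/2⌋ = 1; lat ⌊5.4878/1⌋ = 5.
Subsquare: lon ⌊0.5475/0.0833333⌋ = 6 → g; lat ⌊0.4878/0.0416667⌋ = 11 → l.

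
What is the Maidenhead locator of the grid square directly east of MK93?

Longitude square 9; +1 → 10, wraps to 0, carry into field.
Longitude field M = 12; +1 → 13 = N.
The latitude characters are unchanged.

NK03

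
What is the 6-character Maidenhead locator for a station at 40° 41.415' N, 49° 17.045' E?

LN40pq

Shift to the Maidenhead origin (180°W, 90°S): lon 229.2841, lat 130.6902.
Field (20°×10°, letters A–R): 229.2841/20 → 11 → L, 130.6902/10 → 13 → N; chars LN.
Square (2°×1°, digits 0–9): 9.2841/2 → 4, 0.6902/1 → 0; chars 40.
Subsquare (5′×2.5′, letters a–x): 1.2841/0.0833333 → 15 → p, 0.6902/0.0416667 → 16 → q; chars pq.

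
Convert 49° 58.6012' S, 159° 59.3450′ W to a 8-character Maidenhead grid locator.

Shift to the Maidenhead origin (180°W, 90°S): lon 20.01092, lat 40.02331.
Field: 20.01092/20 → 1 → B, 40.02331/10 → 4 → E; chars BE.
Square: 0.01092/2 → 0, 0.02331/1 → 0; chars 00.
Subsquare: 0.01092/0.0833333 → 0 → a, 0.02331/0.0416667 → 0 → a; chars aa.
Extended square: 0.01092/0.00833333 → 1, 0.02331/0.00416667 → 5; chars 15.

BE00aa15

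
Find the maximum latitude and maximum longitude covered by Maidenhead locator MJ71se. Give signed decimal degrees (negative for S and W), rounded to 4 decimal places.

1.2083, 75.5833

Field M=12, J=9: +12·20° lon, +9·10° lat → SW at lon 60°, lat 0°.
Square 7, 1: +7·2° lon, +1·1° lat → SW at lon 74°, lat 1°.
Subsquare s=18, e=4: +18·0.0833333° lon, +4·0.0416667° lat → SW at lon 75.5°, lat 1.16667°.
Cell spans 0.0833333° lon × 0.0416667° lat. NE corner is SW corner plus one full cell.
latitude 1.2083, longitude 75.5833.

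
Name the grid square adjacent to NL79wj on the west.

NL79vj

Longitude subsquare w = 22; −1 → 21 = v.
The latitude characters are unchanged.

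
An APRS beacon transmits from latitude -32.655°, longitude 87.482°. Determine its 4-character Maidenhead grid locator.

NF37

Offset from 180°W / 90°S: lon 267.48°, lat 57.34°.
Field (20°×10°, letters A–R): 267.48/20 → 13 → N, 57.34/10 → 5 → F; chars NF.
Square (2°×1°, digits 0–9): 7.48/2 → 3, 7.34/1 → 7; chars 37.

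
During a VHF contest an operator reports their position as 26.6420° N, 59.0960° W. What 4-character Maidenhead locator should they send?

GL06

Shift to the Maidenhead origin (180°W, 90°S): lon 120.90, lat 116.64.
Field (20°×10°, letters A–R): lon ⌊120.90/20⌋ = 6 → G; lat ⌊116.64/10⌋ = 11 → L.
Square (2°×1°, digits 0–9): lon ⌊0.90/2⌋ = 0; lat ⌊6.64/1⌋ = 6.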